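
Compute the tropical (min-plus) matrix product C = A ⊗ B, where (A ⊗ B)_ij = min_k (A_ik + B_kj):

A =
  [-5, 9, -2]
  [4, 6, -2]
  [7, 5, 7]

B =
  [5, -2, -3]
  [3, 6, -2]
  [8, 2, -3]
A ⊗ B =
  [0, -7, -8]
  [6, 0, -5]
  [8, 5, 3]

Apply the min-plus product entry-by-entry:
  C[0][0] = min over k of (A[0][0] + B[0][0] = -5 + 5 = 0, A[0][1] + B[1][0] = 9 + 3 = 12, A[0][2] + B[2][0] = -2 + 8 = 6) = 0 (attained at k = 0)
  C[0][1] = min over k of (A[0][0] + B[0][1] = -5 + -2 = -7, A[0][1] + B[1][1] = 9 + 6 = 15, A[0][2] + B[2][1] = -2 + 2 = 0) = -7 (attained at k = 0)
  C[0][2] = min over k of (A[0][0] + B[0][2] = -5 + -3 = -8, A[0][1] + B[1][2] = 9 + -2 = 7, A[0][2] + B[2][2] = -2 + -3 = -5) = -8 (attained at k = 0)
  C[1][0] = min over k of (A[1][0] + B[0][0] = 4 + 5 = 9, A[1][1] + B[1][0] = 6 + 3 = 9, A[1][2] + B[2][0] = -2 + 8 = 6) = 6 (attained at k = 2)
  C[1][1] = min over k of (A[1][0] + B[0][1] = 4 + -2 = 2, A[1][1] + B[1][1] = 6 + 6 = 12, A[1][2] + B[2][1] = -2 + 2 = 0) = 0 (attained at k = 2)
  C[1][2] = min over k of (A[1][0] + B[0][2] = 4 + -3 = 1, A[1][1] + B[1][2] = 6 + -2 = 4, A[1][2] + B[2][2] = -2 + -3 = -5) = -5 (attained at k = 2)
  C[2][0] = min over k of (A[2][0] + B[0][0] = 7 + 5 = 12, A[2][1] + B[1][0] = 5 + 3 = 8, A[2][2] + B[2][0] = 7 + 8 = 15) = 8 (attained at k = 1)
  C[2][1] = min over k of (A[2][0] + B[0][1] = 7 + -2 = 5, A[2][1] + B[1][1] = 5 + 6 = 11, A[2][2] + B[2][1] = 7 + 2 = 9) = 5 (attained at k = 0)
  C[2][2] = min over k of (A[2][0] + B[0][2] = 7 + -3 = 4, A[2][1] + B[1][2] = 5 + -2 = 3, A[2][2] + B[2][2] = 7 + -3 = 4) = 3 (attained at k = 1)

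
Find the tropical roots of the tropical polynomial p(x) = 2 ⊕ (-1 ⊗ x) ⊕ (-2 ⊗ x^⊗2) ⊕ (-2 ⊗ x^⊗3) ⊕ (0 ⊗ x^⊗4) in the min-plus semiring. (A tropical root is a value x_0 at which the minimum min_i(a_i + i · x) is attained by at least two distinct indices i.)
Roots: {-2, 0, 1, 3}

Each tropical root is a break point of the lower envelope of the lines y = a_i + i · x (there are 5 lines, with slopes 0, 1, ..., 4). Only the lines that attain the minimum somewhere contribute to roots; other lines are dominated. Here the surviving (envelope) indices are i = 4, i = 3, i = 2, i = 1, i = 0.
Intersections between consecutive envelope lines give the roots: for adjacent envelope indices i < j the intersection is x = (a_i − a_j) / (j − i). Reading off the sorted break points: {-2, 0, 1, 3}.
Verification: at each break x_0, at least two indices attain the minimum of min_i(a_i + i · x_0).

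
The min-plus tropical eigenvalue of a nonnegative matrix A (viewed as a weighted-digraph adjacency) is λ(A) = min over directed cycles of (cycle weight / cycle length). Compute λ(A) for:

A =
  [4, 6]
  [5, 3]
λ(A) = 3

Enumerate directed cycles and compute their means (weight / length). Sample:
  cycle 0 → 0: weight = 4, length = 1, mean = 4/1 ≈ 4.000
  cycle 1 → 1: weight = 3, length = 1, mean = 3/1 ≈ 3.000
  cycle 0 → 1 → 0: weight = 11, length = 2, mean = 11/2 ≈ 5.500
  cycle 1 → 0 → 1: weight = 11, length = 2, mean = 11/2 ≈ 5.500
Minimum mean = 3.000, attained e.g. along the cycle 1 → 1 with weight 3 and length 1. So λ(A) = 3/1 = 3.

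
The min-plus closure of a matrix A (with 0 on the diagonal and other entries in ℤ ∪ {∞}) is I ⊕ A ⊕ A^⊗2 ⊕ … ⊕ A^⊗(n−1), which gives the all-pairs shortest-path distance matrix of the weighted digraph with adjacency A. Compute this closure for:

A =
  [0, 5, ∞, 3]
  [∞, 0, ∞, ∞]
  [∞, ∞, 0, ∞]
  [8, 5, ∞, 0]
Closure =
  [0, 5, ∞, 3]
  [∞, 0, ∞, ∞]
  [∞, ∞, 0, ∞]
  [8, 5, ∞, 0]

This is the Floyd-Warshall all-pairs shortest-path computation. For each intermediate vertex k = 0, 1, …, 3, update dist[i][j] ← min(dist[i][j], dist[i][k] + dist[k][j]). The final matrix gives, for each (i, j), the minimum total weight of any directed path from i to j (possibly empty when i = j).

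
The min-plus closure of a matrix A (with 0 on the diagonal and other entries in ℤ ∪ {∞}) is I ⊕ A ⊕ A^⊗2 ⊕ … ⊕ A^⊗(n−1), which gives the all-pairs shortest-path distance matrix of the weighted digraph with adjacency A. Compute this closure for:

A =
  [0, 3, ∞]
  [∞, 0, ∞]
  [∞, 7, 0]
Closure =
  [0, 3, ∞]
  [∞, 0, ∞]
  [∞, 7, 0]

This is the Floyd-Warshall all-pairs shortest-path computation. For each intermediate vertex k = 0, 1, …, 2, update dist[i][j] ← min(dist[i][j], dist[i][k] + dist[k][j]). The final matrix gives, for each (i, j), the minimum total weight of any directed path from i to j (possibly empty when i = j).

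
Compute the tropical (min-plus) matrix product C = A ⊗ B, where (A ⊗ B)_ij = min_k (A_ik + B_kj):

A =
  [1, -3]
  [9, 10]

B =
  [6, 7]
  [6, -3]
A ⊗ B =
  [3, -6]
  [15, 7]

Apply the min-plus product entry-by-entry:
  C[0][0] = min over k of (A[0][0] + B[0][0] = 1 + 6 = 7, A[0][1] + B[1][0] = -3 + 6 = 3) = 3 (attained at k = 1)
  C[0][1] = min over k of (A[0][0] + B[0][1] = 1 + 7 = 8, A[0][1] + B[1][1] = -3 + -3 = -6) = -6 (attained at k = 1)
  C[1][0] = min over k of (A[1][0] + B[0][0] = 9 + 6 = 15, A[1][1] + B[1][0] = 10 + 6 = 16) = 15 (attained at k = 0)
  C[1][1] = min over k of (A[1][0] + B[0][1] = 9 + 7 = 16, A[1][1] + B[1][1] = 10 + -3 = 7) = 7 (attained at k = 1)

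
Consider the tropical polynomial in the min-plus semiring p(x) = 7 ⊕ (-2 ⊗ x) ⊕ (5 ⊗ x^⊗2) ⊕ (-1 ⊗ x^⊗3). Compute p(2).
p(2) = 0

A tropical monomial a ⊗ x^⊗i evaluates to a + i · x. Evaluating each term at x = 2:
  Term 0 contributes 7 + 0 · 2 = 7
  Term 1 contributes -2 + 1 · 2 = 0
  Term 2 contributes 5 + 2 · 2 = 9
  Term 3 contributes -1 + 3 · 2 = 5
p(2) = ⊕ of these = min[7, 0, 9, 5] = 0.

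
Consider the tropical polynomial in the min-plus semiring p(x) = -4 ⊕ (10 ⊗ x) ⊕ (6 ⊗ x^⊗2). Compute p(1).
p(1) = -4

A tropical monomial a ⊗ x^⊗i evaluates to a + i · x. Evaluating each term at x = 1:
  Term 0 contributes -4 + 0 · 1 = -4
  Term 1 contributes 10 + 1 · 1 = 11
  Term 2 contributes 6 + 2 · 1 = 8
p(1) = ⊕ of these = min[-4, 11, 8] = -4.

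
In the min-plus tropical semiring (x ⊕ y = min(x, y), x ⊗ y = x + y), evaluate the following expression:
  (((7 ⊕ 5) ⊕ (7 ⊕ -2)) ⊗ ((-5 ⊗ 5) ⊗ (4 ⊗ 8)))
(((7 ⊕ 5) ⊕ (7 ⊕ -2)) ⊗ ((-5 ⊗ 5) ⊗ (4 ⊗ 8))) = 10

Expand innermost to outermost. Recall ⊕ takes the minimum of its arguments and ⊗ takes their sum. Working out the expression (((7 ⊕ 5) ⊕ (7 ⊕ -2)) ⊗ ((-5 ⊗ 5) ⊗ (4 ⊗ 8))) gives 10.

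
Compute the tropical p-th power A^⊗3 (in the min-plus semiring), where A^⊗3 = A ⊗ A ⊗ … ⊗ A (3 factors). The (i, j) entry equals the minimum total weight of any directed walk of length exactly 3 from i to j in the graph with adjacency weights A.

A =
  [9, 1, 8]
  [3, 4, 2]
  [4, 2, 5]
A^⊗3 =
  [7, 5, 7]
  [7, 7, 6]
  [8, 6, 7]

Each entry (A^⊗3)_ij equals the minimum over all length-3 walks i = v_0 → v_1 → … → v_3 = j of Σ_t A[v_t][v_{t+1}]. For example, for (i, j) = (0, 2) we minimise over 9 possible intermediate vertex sequences; the minimum is 7, attained along the walk 0 → 1 → 1 → 2.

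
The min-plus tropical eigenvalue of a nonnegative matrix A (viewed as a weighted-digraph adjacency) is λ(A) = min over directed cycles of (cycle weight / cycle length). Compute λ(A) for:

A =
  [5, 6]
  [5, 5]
λ(A) = 5

Enumerate directed cycles and compute their means (weight / length). Sample:
  cycle 0 → 0: weight = 5, length = 1, mean = 5/1 ≈ 5.000
  cycle 1 → 1: weight = 5, length = 1, mean = 5/1 ≈ 5.000
  cycle 0 → 1 → 0: weight = 11, length = 2, mean = 11/2 ≈ 5.500
  cycle 1 → 0 → 1: weight = 11, length = 2, mean = 11/2 ≈ 5.500
Minimum mean = 5.000, attained e.g. along the cycle 0 → 0 with weight 5 and length 1. So λ(A) = 5/1 = 5.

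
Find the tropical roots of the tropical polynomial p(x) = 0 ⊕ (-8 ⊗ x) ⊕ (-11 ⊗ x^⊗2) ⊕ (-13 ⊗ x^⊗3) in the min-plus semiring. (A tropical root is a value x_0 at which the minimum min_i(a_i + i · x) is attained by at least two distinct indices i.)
Roots: {2, 3, 8}

Each tropical root is a break point of the lower envelope of the lines y = a_i + i · x (there are 4 lines, with slopes 0, 1, ..., 3). Only the lines that attain the minimum somewhere contribute to roots; other lines are dominated. Here the surviving (envelope) indices are i = 3, i = 2, i = 1, i = 0.
Intersections between consecutive envelope lines give the roots: for adjacent envelope indices i < j the intersection is x = (a_i − a_j) / (j − i). Reading off the sorted break points: {2, 3, 8}.
Verification: at each break x_0, at least two indices attain the minimum of min_i(a_i + i · x_0).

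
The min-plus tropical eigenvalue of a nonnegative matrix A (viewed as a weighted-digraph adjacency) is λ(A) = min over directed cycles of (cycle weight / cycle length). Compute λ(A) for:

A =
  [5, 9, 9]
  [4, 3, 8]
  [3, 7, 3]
λ(A) = 3

Enumerate directed cycles and compute their means (weight / length). Sample:
  cycle 0 → 0: weight = 5, length = 1, mean = 5/1 ≈ 5.000
  cycle 1 → 1: weight = 3, length = 1, mean = 3/1 ≈ 3.000
  cycle 2 → 2: weight = 3, length = 1, mean = 3/1 ≈ 3.000
  cycle 0 → 1 → 0: weight = 13, length = 2, mean = 13/2 ≈ 6.500
  cycle 0 → 2 → 0: weight = 12, length = 2, mean = 12/2 ≈ 6.000
  cycle 1 → 0 → 1: weight = 13, length = 2, mean = 13/2 ≈ 6.500
Minimum mean = 3.000, attained e.g. along the cycle 1 → 1 with weight 3 and length 1. So λ(A) = 3/1 = 3.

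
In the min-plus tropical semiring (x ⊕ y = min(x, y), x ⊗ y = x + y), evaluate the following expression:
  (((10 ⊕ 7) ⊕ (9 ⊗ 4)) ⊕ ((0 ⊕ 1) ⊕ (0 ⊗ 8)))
(((10 ⊕ 7) ⊕ (9 ⊗ 4)) ⊕ ((0 ⊕ 1) ⊕ (0 ⊗ 8))) = 0

Expand innermost to outermost. Recall ⊕ takes the minimum of its arguments and ⊗ takes their sum. Working out the expression (((10 ⊕ 7) ⊕ (9 ⊗ 4)) ⊕ ((0 ⊕ 1) ⊕ (0 ⊗ 8))) gives 0.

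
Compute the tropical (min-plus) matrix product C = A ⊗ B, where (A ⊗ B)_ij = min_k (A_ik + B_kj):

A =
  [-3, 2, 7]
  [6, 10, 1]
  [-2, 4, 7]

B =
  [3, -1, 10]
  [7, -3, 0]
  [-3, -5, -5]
A ⊗ B =
  [0, -4, 2]
  [-2, -4, -4]
  [1, -3, 2]

Apply the min-plus product entry-by-entry:
  C[0][0] = min over k of (A[0][0] + B[0][0] = -3 + 3 = 0, A[0][1] + B[1][0] = 2 + 7 = 9, A[0][2] + B[2][0] = 7 + -3 = 4) = 0 (attained at k = 0)
  C[0][1] = min over k of (A[0][0] + B[0][1] = -3 + -1 = -4, A[0][1] + B[1][1] = 2 + -3 = -1, A[0][2] + B[2][1] = 7 + -5 = 2) = -4 (attained at k = 0)
  C[0][2] = min over k of (A[0][0] + B[0][2] = -3 + 10 = 7, A[0][1] + B[1][2] = 2 + 0 = 2, A[0][2] + B[2][2] = 7 + -5 = 2) = 2 (attained at k = 1)
  C[1][0] = min over k of (A[1][0] + B[0][0] = 6 + 3 = 9, A[1][1] + B[1][0] = 10 + 7 = 17, A[1][2] + B[2][0] = 1 + -3 = -2) = -2 (attained at k = 2)
  C[1][1] = min over k of (A[1][0] + B[0][1] = 6 + -1 = 5, A[1][1] + B[1][1] = 10 + -3 = 7, A[1][2] + B[2][1] = 1 + -5 = -4) = -4 (attained at k = 2)
  C[1][2] = min over k of (A[1][0] + B[0][2] = 6 + 10 = 16, A[1][1] + B[1][2] = 10 + 0 = 10, A[1][2] + B[2][2] = 1 + -5 = -4) = -4 (attained at k = 2)
  C[2][0] = min over k of (A[2][0] + B[0][0] = -2 + 3 = 1, A[2][1] + B[1][0] = 4 + 7 = 11, A[2][2] + B[2][0] = 7 + -3 = 4) = 1 (attained at k = 0)
  C[2][1] = min over k of (A[2][0] + B[0][1] = -2 + -1 = -3, A[2][1] + B[1][1] = 4 + -3 = 1, A[2][2] + B[2][1] = 7 + -5 = 2) = -3 (attained at k = 0)
  C[2][2] = min over k of (A[2][0] + B[0][2] = -2 + 10 = 8, A[2][1] + B[1][2] = 4 + 0 = 4, A[2][2] + B[2][2] = 7 + -5 = 2) = 2 (attained at k = 2)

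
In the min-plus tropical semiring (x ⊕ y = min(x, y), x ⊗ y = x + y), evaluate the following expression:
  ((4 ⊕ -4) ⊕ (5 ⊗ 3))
((4 ⊕ -4) ⊕ (5 ⊗ 3)) = -4

Expand innermost to outermost. Recall ⊕ takes the minimum of its arguments and ⊗ takes their sum. Working out the expression ((4 ⊕ -4) ⊕ (5 ⊗ 3)) gives -4.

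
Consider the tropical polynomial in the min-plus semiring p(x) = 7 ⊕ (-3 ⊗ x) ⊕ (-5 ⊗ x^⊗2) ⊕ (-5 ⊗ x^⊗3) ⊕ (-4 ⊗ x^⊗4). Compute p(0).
p(0) = -5

A tropical monomial a ⊗ x^⊗i evaluates to a + i · x. Evaluating each term at x = 0:
  Term 0 contributes 7 + 0 · 0 = 7
  Term 1 contributes -3 + 1 · 0 = -3
  Term 2 contributes -5 + 2 · 0 = -5
  Term 3 contributes -5 + 3 · 0 = -5
  Term 4 contributes -4 + 4 · 0 = -4
p(0) = ⊕ of these = min[7, -3, -5, -5, -4] = -5.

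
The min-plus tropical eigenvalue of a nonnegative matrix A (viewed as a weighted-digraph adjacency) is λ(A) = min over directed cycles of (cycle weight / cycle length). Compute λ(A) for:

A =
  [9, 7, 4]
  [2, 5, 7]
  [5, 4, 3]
λ(A) = 3

Enumerate directed cycles and compute their means (weight / length). Sample:
  cycle 0 → 0: weight = 9, length = 1, mean = 9/1 ≈ 9.000
  cycle 1 → 1: weight = 5, length = 1, mean = 5/1 ≈ 5.000
  cycle 2 → 2: weight = 3, length = 1, mean = 3/1 ≈ 3.000
  cycle 0 → 1 → 0: weight = 9, length = 2, mean = 9/2 ≈ 4.500
  cycle 0 → 2 → 0: weight = 9, length = 2, mean = 9/2 ≈ 4.500
  cycle 1 → 0 → 1: weight = 9, length = 2, mean = 9/2 ≈ 4.500
Minimum mean = 3.000, attained e.g. along the cycle 2 → 2 with weight 3 and length 1. So λ(A) = 3/1 = 3.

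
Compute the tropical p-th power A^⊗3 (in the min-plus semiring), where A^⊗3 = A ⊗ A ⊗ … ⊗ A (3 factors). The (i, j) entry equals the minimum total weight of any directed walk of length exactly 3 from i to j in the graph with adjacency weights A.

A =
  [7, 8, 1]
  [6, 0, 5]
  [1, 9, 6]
A^⊗3 =
  [8, 8, 3]
  [6, 0, 5]
  [3, 9, 8]

Each entry (A^⊗3)_ij equals the minimum over all length-3 walks i = v_0 → v_1 → … → v_3 = j of Σ_t A[v_t][v_{t+1}]. For example, for (i, j) = (0, 2) we minimise over 9 possible intermediate vertex sequences; the minimum is 3, attained along the walk 0 → 2 → 0 → 2.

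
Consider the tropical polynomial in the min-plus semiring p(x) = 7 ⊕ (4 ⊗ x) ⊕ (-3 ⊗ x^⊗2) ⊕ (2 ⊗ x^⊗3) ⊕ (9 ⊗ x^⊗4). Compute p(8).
p(8) = 7

A tropical monomial a ⊗ x^⊗i evaluates to a + i · x. Evaluating each term at x = 8:
  Term 0 contributes 7 + 0 · 8 = 7
  Term 1 contributes 4 + 1 · 8 = 12
  Term 2 contributes -3 + 2 · 8 = 13
  Term 3 contributes 2 + 3 · 8 = 26
  Term 4 contributes 9 + 4 · 8 = 41
p(8) = ⊕ of these = min[7, 12, 13, 26, 41] = 7.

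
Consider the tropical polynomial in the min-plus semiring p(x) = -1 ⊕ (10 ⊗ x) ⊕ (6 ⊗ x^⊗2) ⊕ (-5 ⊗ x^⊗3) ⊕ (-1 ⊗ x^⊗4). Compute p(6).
p(6) = -1

A tropical monomial a ⊗ x^⊗i evaluates to a + i · x. Evaluating each term at x = 6:
  Term 0 contributes -1 + 0 · 6 = -1
  Term 1 contributes 10 + 1 · 6 = 16
  Term 2 contributes 6 + 2 · 6 = 18
  Term 3 contributes -5 + 3 · 6 = 13
  Term 4 contributes -1 + 4 · 6 = 23
p(6) = ⊕ of these = min[-1, 16, 18, 13, 23] = -1.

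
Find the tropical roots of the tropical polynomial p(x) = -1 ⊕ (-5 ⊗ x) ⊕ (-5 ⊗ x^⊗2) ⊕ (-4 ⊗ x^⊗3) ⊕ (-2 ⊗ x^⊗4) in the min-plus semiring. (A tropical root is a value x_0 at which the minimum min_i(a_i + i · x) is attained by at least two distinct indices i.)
Roots: {-2, -1, 0, 4}

Each tropical root is a break point of the lower envelope of the lines y = a_i + i · x (there are 5 lines, with slopes 0, 1, ..., 4). Only the lines that attain the minimum somewhere contribute to roots; other lines are dominated. Here the surviving (envelope) indices are i = 4, i = 3, i = 2, i = 1, i = 0.
Intersections between consecutive envelope lines give the roots: for adjacent envelope indices i < j the intersection is x = (a_i − a_j) / (j − i). Reading off the sorted break points: {-2, -1, 0, 4}.
Verification: at each break x_0, at least two indices attain the minimum of min_i(a_i + i · x_0).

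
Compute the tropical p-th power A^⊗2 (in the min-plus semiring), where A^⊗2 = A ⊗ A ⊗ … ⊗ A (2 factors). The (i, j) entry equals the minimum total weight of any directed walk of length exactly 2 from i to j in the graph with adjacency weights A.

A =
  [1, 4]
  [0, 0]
A^⊗2 =
  [2, 4]
  [0, 0]

Each entry (A^⊗2)_ij equals the minimum over all length-2 walks i = v_0 → v_1 → … → v_2 = j of Σ_t A[v_t][v_{t+1}]. For example, for (i, j) = (0, 1) we minimise over 2 possible intermediate vertex sequences; the minimum is 4, attained along the walk 0 → 1 → 1.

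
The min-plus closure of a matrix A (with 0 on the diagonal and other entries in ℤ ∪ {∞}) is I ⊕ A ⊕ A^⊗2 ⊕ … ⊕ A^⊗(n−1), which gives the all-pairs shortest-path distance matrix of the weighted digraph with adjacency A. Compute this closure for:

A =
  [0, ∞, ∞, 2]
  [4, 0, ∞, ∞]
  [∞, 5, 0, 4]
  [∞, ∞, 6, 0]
Closure =
  [0, 13, 8, 2]
  [4, 0, 12, 6]
  [9, 5, 0, 4]
  [15, 11, 6, 0]

This is the Floyd-Warshall all-pairs shortest-path computation. For each intermediate vertex k = 0, 1, …, 3, update dist[i][j] ← min(dist[i][j], dist[i][k] + dist[k][j]). The final matrix gives, for each (i, j), the minimum total weight of any directed path from i to j (possibly empty when i = j).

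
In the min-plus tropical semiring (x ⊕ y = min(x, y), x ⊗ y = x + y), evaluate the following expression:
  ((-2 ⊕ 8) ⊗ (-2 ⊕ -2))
((-2 ⊕ 8) ⊗ (-2 ⊕ -2)) = -4

Expand innermost to outermost. Recall ⊕ takes the minimum of its arguments and ⊗ takes their sum. Working out the expression ((-2 ⊕ 8) ⊗ (-2 ⊕ -2)) gives -4.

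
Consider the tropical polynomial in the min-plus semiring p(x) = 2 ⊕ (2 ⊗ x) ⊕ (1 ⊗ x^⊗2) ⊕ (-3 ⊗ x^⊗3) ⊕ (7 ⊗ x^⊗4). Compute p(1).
p(1) = 0

A tropical monomial a ⊗ x^⊗i evaluates to a + i · x. Evaluating each term at x = 1:
  Term 0 contributes 2 + 0 · 1 = 2
  Term 1 contributes 2 + 1 · 1 = 3
  Term 2 contributes 1 + 2 · 1 = 3
  Term 3 contributes -3 + 3 · 1 = 0
  Term 4 contributes 7 + 4 · 1 = 11
p(1) = ⊕ of these = min[2, 3, 3, 0, 11] = 0.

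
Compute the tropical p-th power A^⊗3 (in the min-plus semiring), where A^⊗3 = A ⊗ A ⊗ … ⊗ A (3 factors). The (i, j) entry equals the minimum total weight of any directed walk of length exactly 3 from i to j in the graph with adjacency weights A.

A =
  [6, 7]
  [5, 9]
A^⊗3 =
  [18, 19]
  [17, 18]

Each entry (A^⊗3)_ij equals the minimum over all length-3 walks i = v_0 → v_1 → … → v_3 = j of Σ_t A[v_t][v_{t+1}]. For example, for (i, j) = (0, 1) we minimise over 4 possible intermediate vertex sequences; the minimum is 19, attained along the walk 0 → 0 → 0 → 1.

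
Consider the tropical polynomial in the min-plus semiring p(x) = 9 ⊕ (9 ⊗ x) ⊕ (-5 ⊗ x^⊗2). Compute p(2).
p(2) = -1

A tropical monomial a ⊗ x^⊗i evaluates to a + i · x. Evaluating each term at x = 2:
  Term 0 contributes 9 + 0 · 2 = 9
  Term 1 contributes 9 + 1 · 2 = 11
  Term 2 contributes -5 + 2 · 2 = -1
p(2) = ⊕ of these = min[9, 11, -1] = -1.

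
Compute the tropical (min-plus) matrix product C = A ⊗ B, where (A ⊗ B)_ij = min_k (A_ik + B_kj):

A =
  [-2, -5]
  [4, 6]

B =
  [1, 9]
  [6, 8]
A ⊗ B =
  [-1, 3]
  [5, 13]

Apply the min-plus product entry-by-entry:
  C[0][0] = min over k of (A[0][0] + B[0][0] = -2 + 1 = -1, A[0][1] + B[1][0] = -5 + 6 = 1) = -1 (attained at k = 0)
  C[0][1] = min over k of (A[0][0] + B[0][1] = -2 + 9 = 7, A[0][1] + B[1][1] = -5 + 8 = 3) = 3 (attained at k = 1)
  C[1][0] = min over k of (A[1][0] + B[0][0] = 4 + 1 = 5, A[1][1] + B[1][0] = 6 + 6 = 12) = 5 (attained at k = 0)
  C[1][1] = min over k of (A[1][0] + B[0][1] = 4 + 9 = 13, A[1][1] + B[1][1] = 6 + 8 = 14) = 13 (attained at k = 0)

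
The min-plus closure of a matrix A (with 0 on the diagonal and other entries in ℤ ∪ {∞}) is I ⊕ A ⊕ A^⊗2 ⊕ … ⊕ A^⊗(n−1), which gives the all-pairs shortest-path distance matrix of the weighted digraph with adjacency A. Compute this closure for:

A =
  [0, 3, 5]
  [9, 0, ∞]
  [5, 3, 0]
Closure =
  [0, 3, 5]
  [9, 0, 14]
  [5, 3, 0]

This is the Floyd-Warshall all-pairs shortest-path computation. For each intermediate vertex k = 0, 1, …, 2, update dist[i][j] ← min(dist[i][j], dist[i][k] + dist[k][j]). The final matrix gives, for each (i, j), the minimum total weight of any directed path from i to j (possibly empty when i = j).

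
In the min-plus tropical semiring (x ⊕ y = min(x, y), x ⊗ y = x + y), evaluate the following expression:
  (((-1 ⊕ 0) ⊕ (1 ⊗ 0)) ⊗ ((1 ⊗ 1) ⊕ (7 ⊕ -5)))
(((-1 ⊕ 0) ⊕ (1 ⊗ 0)) ⊗ ((1 ⊗ 1) ⊕ (7 ⊕ -5))) = -6

Expand innermost to outermost. Recall ⊕ takes the minimum of its arguments and ⊗ takes their sum. Working out the expression (((-1 ⊕ 0) ⊕ (1 ⊗ 0)) ⊗ ((1 ⊗ 1) ⊕ (7 ⊕ -5))) gives -6.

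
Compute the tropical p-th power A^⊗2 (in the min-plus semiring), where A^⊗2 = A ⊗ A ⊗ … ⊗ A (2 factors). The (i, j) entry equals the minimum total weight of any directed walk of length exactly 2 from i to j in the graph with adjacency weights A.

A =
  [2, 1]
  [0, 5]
A^⊗2 =
  [1, 3]
  [2, 1]

Each entry (A^⊗2)_ij equals the minimum over all length-2 walks i = v_0 → v_1 → … → v_2 = j of Σ_t A[v_t][v_{t+1}]. For example, for (i, j) = (0, 1) we minimise over 2 possible intermediate vertex sequences; the minimum is 3, attained along the walk 0 → 0 → 1.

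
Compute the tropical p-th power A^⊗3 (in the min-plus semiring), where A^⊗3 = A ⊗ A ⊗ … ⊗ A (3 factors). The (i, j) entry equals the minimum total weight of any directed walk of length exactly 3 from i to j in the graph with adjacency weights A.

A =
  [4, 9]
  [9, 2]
A^⊗3 =
  [12, 13]
  [13, 6]

Each entry (A^⊗3)_ij equals the minimum over all length-3 walks i = v_0 → v_1 → … → v_3 = j of Σ_t A[v_t][v_{t+1}]. For example, for (i, j) = (0, 1) we minimise over 4 possible intermediate vertex sequences; the minimum is 13, attained along the walk 0 → 1 → 1 → 1.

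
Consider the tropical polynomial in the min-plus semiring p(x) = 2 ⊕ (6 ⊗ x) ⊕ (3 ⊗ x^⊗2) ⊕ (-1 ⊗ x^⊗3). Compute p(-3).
p(-3) = -10

A tropical monomial a ⊗ x^⊗i evaluates to a + i · x. Evaluating each term at x = -3:
  Term 0 contributes 2 + 0 · -3 = 2
  Term 1 contributes 6 + 1 · -3 = 3
  Term 2 contributes 3 + 2 · -3 = -3
  Term 3 contributes -1 + 3 · -3 = -10
p(-3) = ⊕ of these = min[2, 3, -3, -10] = -10.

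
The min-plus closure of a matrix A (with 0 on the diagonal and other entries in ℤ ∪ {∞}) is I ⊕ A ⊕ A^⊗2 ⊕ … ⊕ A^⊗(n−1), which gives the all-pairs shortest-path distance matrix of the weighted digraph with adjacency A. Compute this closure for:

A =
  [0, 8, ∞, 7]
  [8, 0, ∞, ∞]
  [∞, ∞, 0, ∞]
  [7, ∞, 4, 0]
Closure =
  [0, 8, 11, 7]
  [8, 0, 19, 15]
  [∞, ∞, 0, ∞]
  [7, 15, 4, 0]

This is the Floyd-Warshall all-pairs shortest-path computation. For each intermediate vertex k = 0, 1, …, 3, update dist[i][j] ← min(dist[i][j], dist[i][k] + dist[k][j]). The final matrix gives, for each (i, j), the minimum total weight of any directed path from i to j (possibly empty when i = j).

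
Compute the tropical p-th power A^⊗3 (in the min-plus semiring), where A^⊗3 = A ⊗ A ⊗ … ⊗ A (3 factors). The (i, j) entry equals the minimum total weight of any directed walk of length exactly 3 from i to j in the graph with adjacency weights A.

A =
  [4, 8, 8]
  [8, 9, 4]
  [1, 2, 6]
A^⊗3 =
  [12, 14, 14]
  [9, 12, 10]
  [7, 8, 12]

Each entry (A^⊗3)_ij equals the minimum over all length-3 walks i = v_0 → v_1 → … → v_3 = j of Σ_t A[v_t][v_{t+1}]. For example, for (i, j) = (0, 2) we minimise over 9 possible intermediate vertex sequences; the minimum is 14, attained along the walk 0 → 2 → 1 → 2.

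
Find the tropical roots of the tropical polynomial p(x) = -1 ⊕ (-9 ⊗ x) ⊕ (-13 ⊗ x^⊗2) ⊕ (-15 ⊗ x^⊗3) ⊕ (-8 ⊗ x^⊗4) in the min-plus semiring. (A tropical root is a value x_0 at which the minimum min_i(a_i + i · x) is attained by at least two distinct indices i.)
Roots: {-7, 2, 4, 8}

Each tropical root is a break point of the lower envelope of the lines y = a_i + i · x (there are 5 lines, with slopes 0, 1, ..., 4). Only the lines that attain the minimum somewhere contribute to roots; other lines are dominated. Here the surviving (envelope) indices are i = 4, i = 3, i = 2, i = 1, i = 0.
Intersections between consecutive envelope lines give the roots: for adjacent envelope indices i < j the intersection is x = (a_i − a_j) / (j − i). Reading off the sorted break points: {-7, 2, 4, 8}.
Verification: at each break x_0, at least two indices attain the minimum of min_i(a_i + i · x_0).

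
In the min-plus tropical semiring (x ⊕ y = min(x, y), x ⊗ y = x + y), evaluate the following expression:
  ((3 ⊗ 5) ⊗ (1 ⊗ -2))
((3 ⊗ 5) ⊗ (1 ⊗ -2)) = 7

Expand innermost to outermost. Recall ⊕ takes the minimum of its arguments and ⊗ takes their sum. Working out the expression ((3 ⊗ 5) ⊗ (1 ⊗ -2)) gives 7.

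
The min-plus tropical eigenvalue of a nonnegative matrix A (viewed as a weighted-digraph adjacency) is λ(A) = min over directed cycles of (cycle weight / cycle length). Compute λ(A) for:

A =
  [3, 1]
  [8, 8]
λ(A) = 3

Enumerate directed cycles and compute their means (weight / length). Sample:
  cycle 0 → 0: weight = 3, length = 1, mean = 3/1 ≈ 3.000
  cycle 1 → 1: weight = 8, length = 1, mean = 8/1 ≈ 8.000
  cycle 0 → 1 → 0: weight = 9, length = 2, mean = 9/2 ≈ 4.500
  cycle 1 → 0 → 1: weight = 9, length = 2, mean = 9/2 ≈ 4.500
Minimum mean = 3.000, attained e.g. along the cycle 0 → 0 with weight 3 and length 1. So λ(A) = 3/1 = 3.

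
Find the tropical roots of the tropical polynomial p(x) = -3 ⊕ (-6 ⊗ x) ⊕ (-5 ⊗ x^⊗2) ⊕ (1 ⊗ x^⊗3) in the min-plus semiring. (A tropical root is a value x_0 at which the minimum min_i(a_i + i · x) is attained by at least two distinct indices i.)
Roots: {-6, -1, 3}

Each tropical root is a break point of the lower envelope of the lines y = a_i + i · x (there are 4 lines, with slopes 0, 1, ..., 3). Only the lines that attain the minimum somewhere contribute to roots; other lines are dominated. Here the surviving (envelope) indices are i = 3, i = 2, i = 1, i = 0.
Intersections between consecutive envelope lines give the roots: for adjacent envelope indices i < j the intersection is x = (a_i − a_j) / (j − i). Reading off the sorted break points: {-6, -1, 3}.
Verification: at each break x_0, at least two indices attain the minimum of min_i(a_i + i · x_0).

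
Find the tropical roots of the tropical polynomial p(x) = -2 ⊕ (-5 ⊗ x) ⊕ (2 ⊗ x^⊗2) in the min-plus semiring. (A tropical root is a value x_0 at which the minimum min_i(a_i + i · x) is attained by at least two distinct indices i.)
Roots: {-7, 3}

Each tropical root is a break point of the lower envelope of the lines y = a_i + i · x (there are 3 lines, with slopes 0, 1, ..., 2). Only the lines that attain the minimum somewhere contribute to roots; other lines are dominated. Here the surviving (envelope) indices are i = 2, i = 1, i = 0.
Intersections between consecutive envelope lines give the roots: for adjacent envelope indices i < j the intersection is x = (a_i − a_j) / (j − i). Reading off the sorted break points: {-7, 3}.
Verification: at each break x_0, at least two indices attain the minimum of min_i(a_i + i · x_0).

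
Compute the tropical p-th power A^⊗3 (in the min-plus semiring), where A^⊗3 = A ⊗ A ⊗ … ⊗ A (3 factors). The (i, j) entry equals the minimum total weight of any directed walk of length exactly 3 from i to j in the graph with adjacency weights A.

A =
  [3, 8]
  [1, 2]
A^⊗3 =
  [9, 12]
  [5, 6]

Each entry (A^⊗3)_ij equals the minimum over all length-3 walks i = v_0 → v_1 → … → v_3 = j of Σ_t A[v_t][v_{t+1}]. For example, for (i, j) = (0, 1) we minimise over 4 possible intermediate vertex sequences; the minimum is 12, attained along the walk 0 → 1 → 1 → 1.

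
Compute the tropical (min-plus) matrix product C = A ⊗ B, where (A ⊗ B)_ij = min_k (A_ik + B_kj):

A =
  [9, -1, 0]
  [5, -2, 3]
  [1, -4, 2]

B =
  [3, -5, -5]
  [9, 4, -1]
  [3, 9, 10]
A ⊗ B =
  [3, 3, -2]
  [6, 0, -3]
  [4, -4, -5]

Apply the min-plus product entry-by-entry:
  C[0][0] = min over k of (A[0][0] + B[0][0] = 9 + 3 = 12, A[0][1] + B[1][0] = -1 + 9 = 8, A[0][2] + B[2][0] = 0 + 3 = 3) = 3 (attained at k = 2)
  C[0][1] = min over k of (A[0][0] + B[0][1] = 9 + -5 = 4, A[0][1] + B[1][1] = -1 + 4 = 3, A[0][2] + B[2][1] = 0 + 9 = 9) = 3 (attained at k = 1)
  C[0][2] = min over k of (A[0][0] + B[0][2] = 9 + -5 = 4, A[0][1] + B[1][2] = -1 + -1 = -2, A[0][2] + B[2][2] = 0 + 10 = 10) = -2 (attained at k = 1)
  C[1][0] = min over k of (A[1][0] + B[0][0] = 5 + 3 = 8, A[1][1] + B[1][0] = -2 + 9 = 7, A[1][2] + B[2][0] = 3 + 3 = 6) = 6 (attained at k = 2)
  C[1][1] = min over k of (A[1][0] + B[0][1] = 5 + -5 = 0, A[1][1] + B[1][1] = -2 + 4 = 2, A[1][2] + B[2][1] = 3 + 9 = 12) = 0 (attained at k = 0)
  C[1][2] = min over k of (A[1][0] + B[0][2] = 5 + -5 = 0, A[1][1] + B[1][2] = -2 + -1 = -3, A[1][2] + B[2][2] = 3 + 10 = 13) = -3 (attained at k = 1)
  C[2][0] = min over k of (A[2][0] + B[0][0] = 1 + 3 = 4, A[2][1] + B[1][0] = -4 + 9 = 5, A[2][2] + B[2][0] = 2 + 3 = 5) = 4 (attained at k = 0)
  C[2][1] = min over k of (A[2][0] + B[0][1] = 1 + -5 = -4, A[2][1] + B[1][1] = -4 + 4 = 0, A[2][2] + B[2][1] = 2 + 9 = 11) = -4 (attained at k = 0)
  C[2][2] = min over k of (A[2][0] + B[0][2] = 1 + -5 = -4, A[2][1] + B[1][2] = -4 + -1 = -5, A[2][2] + B[2][2] = 2 + 10 = 12) = -5 (attained at k = 1)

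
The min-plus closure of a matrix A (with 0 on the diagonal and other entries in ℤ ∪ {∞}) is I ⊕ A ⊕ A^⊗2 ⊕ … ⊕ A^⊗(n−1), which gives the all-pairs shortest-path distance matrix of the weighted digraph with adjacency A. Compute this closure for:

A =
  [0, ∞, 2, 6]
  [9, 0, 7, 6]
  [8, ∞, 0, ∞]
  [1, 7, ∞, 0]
Closure =
  [0, 13, 2, 6]
  [7, 0, 7, 6]
  [8, 21, 0, 14]
  [1, 7, 3, 0]

This is the Floyd-Warshall all-pairs shortest-path computation. For each intermediate vertex k = 0, 1, …, 3, update dist[i][j] ← min(dist[i][j], dist[i][k] + dist[k][j]). The final matrix gives, for each (i, j), the minimum total weight of any directed path from i to j (possibly empty when i = j).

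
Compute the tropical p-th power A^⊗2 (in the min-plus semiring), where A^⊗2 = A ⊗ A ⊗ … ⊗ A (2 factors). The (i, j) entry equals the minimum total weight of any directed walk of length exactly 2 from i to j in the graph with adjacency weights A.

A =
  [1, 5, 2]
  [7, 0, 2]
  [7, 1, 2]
A^⊗2 =
  [2, 3, 3]
  [7, 0, 2]
  [8, 1, 3]

Each entry (A^⊗2)_ij equals the minimum over all length-2 walks i = v_0 → v_1 → … → v_2 = j of Σ_t A[v_t][v_{t+1}]. For example, for (i, j) = (0, 2) we minimise over 3 possible intermediate vertex sequences; the minimum is 3, attained along the walk 0 → 0 → 2.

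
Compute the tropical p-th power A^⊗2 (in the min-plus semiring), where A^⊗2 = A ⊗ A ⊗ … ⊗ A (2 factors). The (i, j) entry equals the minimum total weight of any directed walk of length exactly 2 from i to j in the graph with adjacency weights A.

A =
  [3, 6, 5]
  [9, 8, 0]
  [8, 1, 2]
A^⊗2 =
  [6, 6, 6]
  [8, 1, 2]
  [10, 3, 1]

Each entry (A^⊗2)_ij equals the minimum over all length-2 walks i = v_0 → v_1 → … → v_2 = j of Σ_t A[v_t][v_{t+1}]. For example, for (i, j) = (0, 2) we minimise over 3 possible intermediate vertex sequences; the minimum is 6, attained along the walk 0 → 1 → 2.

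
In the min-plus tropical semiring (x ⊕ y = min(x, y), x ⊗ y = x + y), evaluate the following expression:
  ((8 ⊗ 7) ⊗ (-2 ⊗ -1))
((8 ⊗ 7) ⊗ (-2 ⊗ -1)) = 12

Expand innermost to outermost. Recall ⊕ takes the minimum of its arguments and ⊗ takes their sum. Working out the expression ((8 ⊗ 7) ⊗ (-2 ⊗ -1)) gives 12.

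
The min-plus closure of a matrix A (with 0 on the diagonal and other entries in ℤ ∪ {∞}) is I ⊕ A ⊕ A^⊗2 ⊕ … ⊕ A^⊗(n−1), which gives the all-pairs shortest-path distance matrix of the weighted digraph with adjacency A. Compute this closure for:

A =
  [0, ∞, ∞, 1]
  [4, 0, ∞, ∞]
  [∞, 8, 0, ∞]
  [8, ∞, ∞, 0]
Closure =
  [0, ∞, ∞, 1]
  [4, 0, ∞, 5]
  [12, 8, 0, 13]
  [8, ∞, ∞, 0]

This is the Floyd-Warshall all-pairs shortest-path computation. For each intermediate vertex k = 0, 1, …, 3, update dist[i][j] ← min(dist[i][j], dist[i][k] + dist[k][j]). The final matrix gives, for each (i, j), the minimum total weight of any directed path from i to j (possibly empty when i = j).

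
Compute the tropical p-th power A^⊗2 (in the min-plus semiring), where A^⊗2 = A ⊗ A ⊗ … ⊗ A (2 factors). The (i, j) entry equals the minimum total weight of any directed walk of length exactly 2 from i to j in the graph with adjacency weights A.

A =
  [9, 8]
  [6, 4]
A^⊗2 =
  [14, 12]
  [10, 8]

Each entry (A^⊗2)_ij equals the minimum over all length-2 walks i = v_0 → v_1 → … → v_2 = j of Σ_t A[v_t][v_{t+1}]. For example, for (i, j) = (0, 1) we minimise over 2 possible intermediate vertex sequences; the minimum is 12, attained along the walk 0 → 1 → 1.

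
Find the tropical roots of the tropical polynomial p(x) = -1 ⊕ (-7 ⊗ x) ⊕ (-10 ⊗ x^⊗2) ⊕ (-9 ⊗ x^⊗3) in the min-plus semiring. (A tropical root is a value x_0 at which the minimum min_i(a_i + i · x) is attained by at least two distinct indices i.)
Roots: {-1, 3, 6}

Each tropical root is a break point of the lower envelope of the lines y = a_i + i · x (there are 4 lines, with slopes 0, 1, ..., 3). Only the lines that attain the minimum somewhere contribute to roots; other lines are dominated. Here the surviving (envelope) indices are i = 3, i = 2, i = 1, i = 0.
Intersections between consecutive envelope lines give the roots: for adjacent envelope indices i < j the intersection is x = (a_i − a_j) / (j − i). Reading off the sorted break points: {-1, 3, 6}.
Verification: at each break x_0, at least two indices attain the minimum of min_i(a_i + i · x_0).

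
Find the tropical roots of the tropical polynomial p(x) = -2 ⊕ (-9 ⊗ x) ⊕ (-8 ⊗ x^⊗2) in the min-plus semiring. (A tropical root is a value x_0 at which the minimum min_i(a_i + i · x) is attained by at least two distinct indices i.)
Roots: {-1, 7}

Each tropical root is a break point of the lower envelope of the lines y = a_i + i · x (there are 3 lines, with slopes 0, 1, ..., 2). Only the lines that attain the minimum somewhere contribute to roots; other lines are dominated. Here the surviving (envelope) indices are i = 2, i = 1, i = 0.
Intersections between consecutive envelope lines give the roots: for adjacent envelope indices i < j the intersection is x = (a_i − a_j) / (j − i). Reading off the sorted break points: {-1, 7}.
Verification: at each break x_0, at least two indices attain the minimum of min_i(a_i + i · x_0).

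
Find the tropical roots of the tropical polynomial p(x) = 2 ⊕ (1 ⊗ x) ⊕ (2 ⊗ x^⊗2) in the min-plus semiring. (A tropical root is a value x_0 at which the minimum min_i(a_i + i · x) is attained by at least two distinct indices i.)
Roots: {-1, 1}

Each tropical root is a break point of the lower envelope of the lines y = a_i + i · x (there are 3 lines, with slopes 0, 1, ..., 2). Only the lines that attain the minimum somewhere contribute to roots; other lines are dominated. Here the surviving (envelope) indices are i = 2, i = 1, i = 0.
Intersections between consecutive envelope lines give the roots: for adjacent envelope indices i < j the intersection is x = (a_i − a_j) / (j − i). Reading off the sorted break points: {-1, 1}.
Verification: at each break x_0, at least two indices attain the minimum of min_i(a_i + i · x_0).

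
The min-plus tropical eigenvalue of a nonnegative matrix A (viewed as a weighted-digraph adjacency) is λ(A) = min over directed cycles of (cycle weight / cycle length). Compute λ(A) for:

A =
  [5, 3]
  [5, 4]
λ(A) = 4

Enumerate directed cycles and compute their means (weight / length). Sample:
  cycle 0 → 0: weight = 5, length = 1, mean = 5/1 ≈ 5.000
  cycle 1 → 1: weight = 4, length = 1, mean = 4/1 ≈ 4.000
  cycle 0 → 1 → 0: weight = 8, length = 2, mean = 8/2 ≈ 4.000
  cycle 1 → 0 → 1: weight = 8, length = 2, mean = 8/2 ≈ 4.000
Minimum mean = 4.000, attained e.g. along the cycle 1 → 1 with weight 4 and length 1. So λ(A) = 4/1 = 4.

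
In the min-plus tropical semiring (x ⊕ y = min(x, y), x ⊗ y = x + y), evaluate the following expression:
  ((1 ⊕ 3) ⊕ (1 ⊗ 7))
((1 ⊕ 3) ⊕ (1 ⊗ 7)) = 1

Expand innermost to outermost. Recall ⊕ takes the minimum of its arguments and ⊗ takes their sum. Working out the expression ((1 ⊕ 3) ⊕ (1 ⊗ 7)) gives 1.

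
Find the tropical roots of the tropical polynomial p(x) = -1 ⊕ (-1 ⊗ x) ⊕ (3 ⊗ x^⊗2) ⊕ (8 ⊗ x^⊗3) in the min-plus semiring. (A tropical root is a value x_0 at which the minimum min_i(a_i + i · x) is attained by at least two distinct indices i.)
Roots: {-5, -4, 0}

Each tropical root is a break point of the lower envelope of the lines y = a_i + i · x (there are 4 lines, with slopes 0, 1, ..., 3). Only the lines that attain the minimum somewhere contribute to roots; other lines are dominated. Here the surviving (envelope) indices are i = 3, i = 2, i = 1, i = 0.
Intersections between consecutive envelope lines give the roots: for adjacent envelope indices i < j the intersection is x = (a_i − a_j) / (j − i). Reading off the sorted break points: {-5, -4, 0}.
Verification: at each break x_0, at least two indices attain the minimum of min_i(a_i + i · x_0).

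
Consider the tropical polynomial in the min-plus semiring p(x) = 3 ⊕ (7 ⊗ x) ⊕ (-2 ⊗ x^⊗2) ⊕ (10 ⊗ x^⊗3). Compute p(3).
p(3) = 3

A tropical monomial a ⊗ x^⊗i evaluates to a + i · x. Evaluating each term at x = 3:
  Term 0 contributes 3 + 0 · 3 = 3
  Term 1 contributes 7 + 1 · 3 = 10
  Term 2 contributes -2 + 2 · 3 = 4
  Term 3 contributes 10 + 3 · 3 = 19
p(3) = ⊕ of these = min[3, 10, 4, 19] = 3.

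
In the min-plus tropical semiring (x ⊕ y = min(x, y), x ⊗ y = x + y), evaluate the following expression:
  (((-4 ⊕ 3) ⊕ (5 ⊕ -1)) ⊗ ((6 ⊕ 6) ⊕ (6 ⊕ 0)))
(((-4 ⊕ 3) ⊕ (5 ⊕ -1)) ⊗ ((6 ⊕ 6) ⊕ (6 ⊕ 0))) = -4

Expand innermost to outermost. Recall ⊕ takes the minimum of its arguments and ⊗ takes their sum. Working out the expression (((-4 ⊕ 3) ⊕ (5 ⊕ -1)) ⊗ ((6 ⊕ 6) ⊕ (6 ⊕ 0))) gives -4.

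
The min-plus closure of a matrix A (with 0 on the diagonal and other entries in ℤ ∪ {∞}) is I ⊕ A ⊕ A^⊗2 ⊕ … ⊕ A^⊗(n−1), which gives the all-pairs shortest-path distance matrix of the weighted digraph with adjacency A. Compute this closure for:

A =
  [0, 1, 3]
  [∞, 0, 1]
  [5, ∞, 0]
Closure =
  [0, 1, 2]
  [6, 0, 1]
  [5, 6, 0]

This is the Floyd-Warshall all-pairs shortest-path computation. For each intermediate vertex k = 0, 1, …, 2, update dist[i][j] ← min(dist[i][j], dist[i][k] + dist[k][j]). The final matrix gives, for each (i, j), the minimum total weight of any directed path from i to j (possibly empty when i = j).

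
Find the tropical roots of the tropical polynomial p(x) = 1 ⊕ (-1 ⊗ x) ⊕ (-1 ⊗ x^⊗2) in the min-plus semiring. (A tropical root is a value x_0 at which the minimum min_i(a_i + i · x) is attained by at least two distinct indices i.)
Roots: {0, 2}

Each tropical root is a break point of the lower envelope of the lines y = a_i + i · x (there are 3 lines, with slopes 0, 1, ..., 2). Only the lines that attain the minimum somewhere contribute to roots; other lines are dominated. Here the surviving (envelope) indices are i = 2, i = 1, i = 0.
Intersections between consecutive envelope lines give the roots: for adjacent envelope indices i < j the intersection is x = (a_i − a_j) / (j − i). Reading off the sorted break points: {0, 2}.
Verification: at each break x_0, at least two indices attain the minimum of min_i(a_i + i · x_0).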